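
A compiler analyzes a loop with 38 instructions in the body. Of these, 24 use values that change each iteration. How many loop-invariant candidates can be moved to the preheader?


Invariant candidates = total - loop-dependent
= 38 - 24 = 14

14


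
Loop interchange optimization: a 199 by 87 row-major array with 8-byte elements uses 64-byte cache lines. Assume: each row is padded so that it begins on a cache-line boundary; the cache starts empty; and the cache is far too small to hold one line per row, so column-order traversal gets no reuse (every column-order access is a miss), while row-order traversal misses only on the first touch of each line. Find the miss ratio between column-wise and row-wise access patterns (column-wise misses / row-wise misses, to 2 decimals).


Each row occupies 87 * 8 = 696 bytes and starts on a line boundary, so it spans ceil(696 / 64) = 11 cache lines.
Row-major traversal misses (one per line touched): 199 * ceil(87 * 8 / 64) = 2189
Column-major traversal misses (no reuse, every access misses): 199 * 87 = 17313
Ratio = 17313 / 2189 = 7.91

7.91


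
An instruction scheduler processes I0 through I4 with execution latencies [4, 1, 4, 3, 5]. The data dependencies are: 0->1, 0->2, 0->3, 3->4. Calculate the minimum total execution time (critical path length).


Compute longest path through dependency graph: dist(Ik) = max over predecessors of dist + latency(Ik).
dist(I0) = latency 4 = 4
dist(I1) = dist(I0) + 1 = 4 + 1 = 5
dist(I2) = dist(I0) + 4 = 4 + 4 = 8
dist(I3) = dist(I0) + 3 = 4 + 3 = 7
dist(I4) = dist(I3) + 5 = 7 + 5 = 12
Critical path = max dist = 12

12


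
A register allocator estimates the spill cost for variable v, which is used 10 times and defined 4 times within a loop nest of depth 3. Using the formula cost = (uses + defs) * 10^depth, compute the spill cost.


uses + defs = 10 + 4 = 14
10^3 = 1000
Spill cost = 14 * 1000 = 14000

14000


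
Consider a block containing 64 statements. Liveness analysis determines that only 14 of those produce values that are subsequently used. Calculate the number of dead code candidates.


Dead code = total statements - live definitions
= 64 - 14 = 50

50


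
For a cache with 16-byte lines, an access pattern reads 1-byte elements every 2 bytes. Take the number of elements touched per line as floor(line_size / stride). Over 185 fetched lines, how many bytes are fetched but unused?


Elements per line = floor(16 / 2) = 8
Bytes used per line = 8 * 1 = 8
Wasted per line = 16 - 8 = 8
Total wasted = 8 * 185 = 1480

1480


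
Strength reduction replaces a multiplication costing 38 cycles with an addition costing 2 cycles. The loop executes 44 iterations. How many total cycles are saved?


Per-iteration saving = 38 - 2 = 36
Total saved = 44 * 36 = 1584

1584


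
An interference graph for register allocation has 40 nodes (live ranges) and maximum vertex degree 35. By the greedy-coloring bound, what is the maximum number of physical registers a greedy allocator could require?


Greedy coloring never needs more than (max_degree + 1) colors: when coloring a vertex, at most max_degree neighbors are already colored.
Upper bound = 35 + 1 = 36

36


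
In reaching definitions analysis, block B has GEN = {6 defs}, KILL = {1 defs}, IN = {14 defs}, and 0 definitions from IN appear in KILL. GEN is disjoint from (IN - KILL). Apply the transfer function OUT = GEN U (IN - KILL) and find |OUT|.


IN - KILL: 14 - 0 = 14 surviving definitions
OUT = GEN + surviving = 6 + 14 = 20

20


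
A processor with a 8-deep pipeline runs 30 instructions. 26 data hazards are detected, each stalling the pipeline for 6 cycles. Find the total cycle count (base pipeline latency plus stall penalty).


Base cycles = 8 + 30 - 1 = 37
Total stalls = 26 * 6 = 156
Total = 37 + 156 = 193

193


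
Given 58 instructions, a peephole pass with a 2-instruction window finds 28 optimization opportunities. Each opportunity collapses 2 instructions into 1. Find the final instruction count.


Each match removes 1 instructions.
Total removed = 28 * 1 = 28
Remaining = 58 - 28 = 30

30


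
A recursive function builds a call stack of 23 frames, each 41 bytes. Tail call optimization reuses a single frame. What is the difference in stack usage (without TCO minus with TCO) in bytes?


Without TCO: 23 * 41 = 943 bytes
With TCO: reuse 1 frame = 41 bytes
Savings = 943 - 41 = 902

902


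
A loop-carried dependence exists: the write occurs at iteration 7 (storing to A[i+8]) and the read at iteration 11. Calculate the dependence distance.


Distance = read iteration - write iteration
= 11 - 7 = 4

4


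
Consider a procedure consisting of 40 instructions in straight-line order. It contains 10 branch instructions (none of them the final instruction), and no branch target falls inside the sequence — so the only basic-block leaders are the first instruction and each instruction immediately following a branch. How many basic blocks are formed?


With no in-sequence branch targets, the leaders are the first instruction plus the instruction after each branch.
Number of basic blocks = branches + 1
= 10 + 1 = 11

11


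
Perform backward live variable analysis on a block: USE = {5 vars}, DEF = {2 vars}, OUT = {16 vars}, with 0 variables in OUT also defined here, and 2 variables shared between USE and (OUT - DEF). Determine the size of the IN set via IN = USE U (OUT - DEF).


OUT - DEF: 16 - 0 = 16
|IN| = |USE| + |OUT - DEF| - |USE ∩ (OUT - DEF)| = 5 + 16 - 2 = 19

19


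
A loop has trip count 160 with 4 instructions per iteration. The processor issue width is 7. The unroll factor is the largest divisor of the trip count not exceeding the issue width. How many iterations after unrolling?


Largest divisor of 160 <= 7 is 5
New iterations = 160 / 5 = 32

32


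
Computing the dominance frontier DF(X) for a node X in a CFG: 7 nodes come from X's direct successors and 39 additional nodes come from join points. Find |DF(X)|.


DF(X) = direct successor contributions + join point contributions
= 7 + 39 = 46

46


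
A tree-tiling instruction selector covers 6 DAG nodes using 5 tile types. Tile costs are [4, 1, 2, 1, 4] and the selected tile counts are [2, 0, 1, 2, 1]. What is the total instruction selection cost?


Total cost = sum(count_i * cost_i)
= 2*4 + 0*1 + 1*2 + 2*1 + 1*4
= 16

16


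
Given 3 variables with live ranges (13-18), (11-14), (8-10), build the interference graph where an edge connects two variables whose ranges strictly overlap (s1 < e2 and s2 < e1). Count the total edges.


Check all pairs for overlapping intervals.
Two intervals (s1,e1) and (s2,e2) overlap if s1 < e2 and s2 < e1.
v0 (13-18) vs v1..v2: overlaps v1 -> 1
v1 (11-14) vs v2: overlaps none -> 0
Total overlapping pairs = 1 + 0 = 1

1


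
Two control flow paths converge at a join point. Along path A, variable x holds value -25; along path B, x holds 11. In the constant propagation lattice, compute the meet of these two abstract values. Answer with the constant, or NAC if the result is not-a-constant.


Meet operation: if both paths give the same constant, result is that constant; if they differ, result is NAC (not-a-constant).
Path A: -25, Path B: 11 -> differ
Result: not-a-constant -> NAC

NAC


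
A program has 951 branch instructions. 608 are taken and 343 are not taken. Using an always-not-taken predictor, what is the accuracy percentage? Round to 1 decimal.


Predictor: always-not-taken
Correct predictions = 343
Accuracy = 343 / 951 * 100 = 36.1%

36.1


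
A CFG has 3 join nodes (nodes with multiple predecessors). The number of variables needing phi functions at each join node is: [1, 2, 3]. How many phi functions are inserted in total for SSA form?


Total phi functions = sum of phi functions at each join node
= 1 + 2 + 3 = 6

6


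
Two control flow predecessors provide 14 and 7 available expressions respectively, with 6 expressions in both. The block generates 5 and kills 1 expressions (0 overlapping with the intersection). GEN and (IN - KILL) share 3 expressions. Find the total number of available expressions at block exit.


IN = intersection of predecessors = 6
IN - KILL = 6 - 0 = 6
|OUT| = |GEN| + |IN - KILL| - |GEN ∩ (IN - KILL)| = 5 + 6 - 3 = 8

8


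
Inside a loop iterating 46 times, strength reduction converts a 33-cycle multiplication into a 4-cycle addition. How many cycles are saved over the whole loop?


Per-iteration saving = 33 - 4 = 29
Total saved = 46 * 29 = 1334

1334


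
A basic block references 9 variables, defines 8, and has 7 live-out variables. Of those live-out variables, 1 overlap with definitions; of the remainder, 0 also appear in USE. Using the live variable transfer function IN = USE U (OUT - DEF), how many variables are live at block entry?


OUT - DEF: 7 - 1 = 6
|IN| = |USE| + |OUT - DEF| - |USE ∩ (OUT - DEF)| = 9 + 6 - 0 = 15

15


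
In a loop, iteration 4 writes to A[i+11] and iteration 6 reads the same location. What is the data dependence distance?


Distance = read iteration - write iteration
= 6 - 4 = 2

2


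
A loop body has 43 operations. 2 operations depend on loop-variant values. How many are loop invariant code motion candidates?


Invariant candidates = total - loop-dependent
= 43 - 2 = 41

41


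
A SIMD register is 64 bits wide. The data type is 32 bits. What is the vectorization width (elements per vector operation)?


Width = SIMD bits / data type bits
= 64 / 32 = 2

2


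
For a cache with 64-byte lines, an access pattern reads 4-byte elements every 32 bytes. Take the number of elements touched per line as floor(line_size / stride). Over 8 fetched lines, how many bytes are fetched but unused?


Elements per line = floor(64 / 32) = 2
Bytes used per line = 2 * 4 = 8
Wasted per line = 64 - 8 = 56
Total wasted = 56 * 8 = 448

448


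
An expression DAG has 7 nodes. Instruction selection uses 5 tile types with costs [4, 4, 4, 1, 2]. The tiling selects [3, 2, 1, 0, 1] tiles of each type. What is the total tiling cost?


Total cost = sum(count_i * cost_i)
= 3*4 + 2*4 + 1*4 + 0*1 + 1*2
= 26

26


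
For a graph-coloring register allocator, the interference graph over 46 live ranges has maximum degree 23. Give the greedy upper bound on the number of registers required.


Greedy coloring never needs more than (max_degree + 1) colors: when coloring a vertex, at most max_degree neighbors are already colored.
Upper bound = 23 + 1 = 24

24


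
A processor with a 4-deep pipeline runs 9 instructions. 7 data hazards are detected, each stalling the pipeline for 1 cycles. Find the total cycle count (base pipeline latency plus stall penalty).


Base cycles = 4 + 9 - 1 = 12
Total stalls = 7 * 1 = 7
Total = 12 + 7 = 19

19


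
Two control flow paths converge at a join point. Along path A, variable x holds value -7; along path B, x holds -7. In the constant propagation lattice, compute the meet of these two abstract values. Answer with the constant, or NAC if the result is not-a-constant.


Meet operation: if both paths give the same constant, result is that constant; if they differ, result is NAC (not-a-constant).
Path A: -7, Path B: -7 -> equal
Result: constant -> -7

-7


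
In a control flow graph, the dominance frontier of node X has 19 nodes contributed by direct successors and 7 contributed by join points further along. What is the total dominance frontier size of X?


DF(X) = direct successor contributions + join point contributions
= 19 + 7 = 26

26


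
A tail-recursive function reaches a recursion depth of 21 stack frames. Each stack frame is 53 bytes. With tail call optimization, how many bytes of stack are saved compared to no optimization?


Without TCO: 21 * 53 = 1113 bytes
With TCO: reuse 1 frame = 53 bytes
Savings = 1113 - 53 = 1060

1060


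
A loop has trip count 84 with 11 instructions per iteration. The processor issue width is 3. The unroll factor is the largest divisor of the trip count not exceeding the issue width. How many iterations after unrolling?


Largest divisor of 84 <= 3 is 3
New iterations = 84 / 3 = 28

28


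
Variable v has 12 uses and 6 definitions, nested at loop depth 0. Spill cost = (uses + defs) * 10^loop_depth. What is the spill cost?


uses + defs = 12 + 6 = 18
10^0 = 1
Spill cost = 18 * 1 = 18

18


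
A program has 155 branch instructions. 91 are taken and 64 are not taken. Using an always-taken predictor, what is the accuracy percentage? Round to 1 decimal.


Predictor: always-taken
Correct predictions = 91
Accuracy = 91 / 155 * 100 = 58.7%

58.7


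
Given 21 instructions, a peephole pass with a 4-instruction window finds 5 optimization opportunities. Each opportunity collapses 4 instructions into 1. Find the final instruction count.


Each match removes 3 instructions.
Total removed = 5 * 3 = 15
Remaining = 21 - 15 = 6

6


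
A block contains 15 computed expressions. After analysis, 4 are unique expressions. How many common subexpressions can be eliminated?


CSE count = total expressions - unique expressions
= 15 - 4 = 11

11


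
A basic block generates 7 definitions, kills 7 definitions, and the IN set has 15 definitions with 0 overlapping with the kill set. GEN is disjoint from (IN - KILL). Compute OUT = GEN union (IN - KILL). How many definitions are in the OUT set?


IN - KILL: 15 - 0 = 15 surviving definitions
OUT = GEN + surviving = 7 + 15 = 22

22


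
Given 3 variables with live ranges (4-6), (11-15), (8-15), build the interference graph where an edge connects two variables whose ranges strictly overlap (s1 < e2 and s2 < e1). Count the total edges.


Check all pairs for overlapping intervals.
Two intervals (s1,e1) and (s2,e2) overlap if s1 < e2 and s2 < e1.
v0 (4-6) vs v1..v2: overlaps none -> 0
v1 (11-15) vs v2: overlaps v2 -> 1
Total overlapping pairs = 0 + 1 = 1

1


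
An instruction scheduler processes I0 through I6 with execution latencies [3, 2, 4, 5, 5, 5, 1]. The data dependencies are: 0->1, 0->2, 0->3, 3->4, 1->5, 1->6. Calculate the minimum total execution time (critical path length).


Compute longest path through dependency graph: dist(Ik) = max over predecessors of dist + latency(Ik).
dist(I0) = latency 3 = 3
dist(I1) = dist(I0) + 2 = 3 + 2 = 5
dist(I2) = dist(I0) + 4 = 3 + 4 = 7
dist(I3) = dist(I0) + 5 = 3 + 5 = 8
dist(I4) = dist(I3) + 5 = 8 + 5 = 13
dist(I5) = dist(I1) + 5 = 5 + 5 = 10
dist(I6) = dist(I1) + 1 = 5 + 1 = 6
Critical path = max dist = 13

13


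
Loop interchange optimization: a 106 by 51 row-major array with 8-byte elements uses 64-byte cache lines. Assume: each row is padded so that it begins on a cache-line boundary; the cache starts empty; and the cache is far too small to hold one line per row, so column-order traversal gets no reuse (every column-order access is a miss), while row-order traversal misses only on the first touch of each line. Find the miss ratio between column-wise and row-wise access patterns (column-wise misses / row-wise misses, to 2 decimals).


Each row occupies 51 * 8 = 408 bytes and starts on a line boundary, so it spans ceil(408 / 64) = 7 cache lines.
Row-major traversal misses (one per line touched): 106 * ceil(51 * 8 / 64) = 742
Column-major traversal misses (no reuse, every access misses): 106 * 51 = 5406
Ratio = 5406 / 742 = 7.29

7.29


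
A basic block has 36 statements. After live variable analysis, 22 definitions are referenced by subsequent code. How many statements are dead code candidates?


Dead code = total statements - live definitions
= 36 - 22 = 14

14


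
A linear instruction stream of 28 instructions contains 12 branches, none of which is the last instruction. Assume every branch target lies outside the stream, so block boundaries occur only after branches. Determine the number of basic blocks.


With no in-sequence branch targets, the leaders are the first instruction plus the instruction after each branch.
Number of basic blocks = branches + 1
= 12 + 1 = 13

13


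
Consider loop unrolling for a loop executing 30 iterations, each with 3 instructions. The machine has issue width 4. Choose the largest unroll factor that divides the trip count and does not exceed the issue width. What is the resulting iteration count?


Largest divisor of 30 <= 4 is 3
New iterations = 30 / 3 = 10

10


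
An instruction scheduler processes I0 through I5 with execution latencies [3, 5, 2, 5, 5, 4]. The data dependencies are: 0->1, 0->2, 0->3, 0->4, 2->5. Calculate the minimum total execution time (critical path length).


Compute longest path through dependency graph: dist(Ik) = max over predecessors of dist + latency(Ik).
dist(I0) = latency 3 = 3
dist(I1) = dist(I0) + 5 = 3 + 5 = 8
dist(I2) = dist(I0) + 2 = 3 + 2 = 5
dist(I3) = dist(I0) + 5 = 3 + 5 = 8
dist(I4) = dist(I0) + 5 = 3 + 5 = 8
dist(I5) = dist(I2) + 4 = 5 + 4 = 9
Critical path = max dist = 9

9


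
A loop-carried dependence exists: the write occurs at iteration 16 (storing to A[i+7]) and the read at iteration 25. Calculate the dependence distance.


Distance = read iteration - write iteration
= 25 - 16 = 9

9


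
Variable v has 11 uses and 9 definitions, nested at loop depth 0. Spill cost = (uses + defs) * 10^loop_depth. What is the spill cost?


uses + defs = 11 + 9 = 20
10^0 = 1
Spill cost = 20 * 1 = 20

20


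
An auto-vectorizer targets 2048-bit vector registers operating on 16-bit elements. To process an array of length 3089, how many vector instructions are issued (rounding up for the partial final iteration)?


Width = 2048 / 16 = 128 elements per vector op
Iterations = ceil(3089 / 128) = 25

25


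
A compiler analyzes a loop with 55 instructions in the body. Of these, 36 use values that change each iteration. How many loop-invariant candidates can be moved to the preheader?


Invariant candidates = total - loop-dependent
= 55 - 36 = 19

19


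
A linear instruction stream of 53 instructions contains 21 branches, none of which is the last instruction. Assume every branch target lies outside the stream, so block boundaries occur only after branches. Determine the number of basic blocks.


With no in-sequence branch targets, the leaders are the first instruction plus the instruction after each branch.
Number of basic blocks = branches + 1
= 21 + 1 = 22

22


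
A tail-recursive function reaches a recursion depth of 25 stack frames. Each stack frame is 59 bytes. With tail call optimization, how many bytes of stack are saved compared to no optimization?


Without TCO: 25 * 59 = 1475 bytes
With TCO: reuse 1 frame = 59 bytes
Savings = 1475 - 59 = 1416

1416


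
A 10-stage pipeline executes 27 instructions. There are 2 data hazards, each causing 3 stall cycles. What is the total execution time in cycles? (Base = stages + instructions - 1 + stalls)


Base cycles = 10 + 27 - 1 = 36
Total stalls = 2 * 3 = 6
Total = 36 + 6 = 42

42


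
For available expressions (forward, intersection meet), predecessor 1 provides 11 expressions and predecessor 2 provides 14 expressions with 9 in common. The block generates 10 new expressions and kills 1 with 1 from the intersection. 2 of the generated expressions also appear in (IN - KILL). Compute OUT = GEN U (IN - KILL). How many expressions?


IN = intersection of predecessors = 9
IN - KILL = 9 - 1 = 8
|OUT| = |GEN| + |IN - KILL| - |GEN ∩ (IN - KILL)| = 10 + 8 - 2 = 16

16


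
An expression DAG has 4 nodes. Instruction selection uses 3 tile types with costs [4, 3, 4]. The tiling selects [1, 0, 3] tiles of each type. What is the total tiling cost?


Total cost = sum(count_i * cost_i)
= 1*4 + 0*3 + 3*4
= 16

16


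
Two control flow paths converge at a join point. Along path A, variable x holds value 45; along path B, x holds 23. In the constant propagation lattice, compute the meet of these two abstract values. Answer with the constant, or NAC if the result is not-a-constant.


Meet operation: if both paths give the same constant, result is that constant; if they differ, result is NAC (not-a-constant).
Path A: 45, Path B: 23 -> differ
Result: not-a-constant -> NAC

NAC


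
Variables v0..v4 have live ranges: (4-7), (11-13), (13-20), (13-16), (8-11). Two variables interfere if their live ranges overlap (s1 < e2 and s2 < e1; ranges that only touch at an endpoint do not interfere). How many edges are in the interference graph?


Check all pairs for overlapping intervals.
Two intervals (s1,e1) and (s2,e2) overlap if s1 < e2 and s2 < e1.
v0 (4-7) vs v1..v4: overlaps none -> 0
v1 (11-13) vs v2..v4: overlaps none -> 0
v2 (13-20) vs v3..v4: overlaps v3 -> 1
v3 (13-16) vs v4: overlaps none -> 0
Total overlapping pairs = 0 + 0 + 1 + 0 = 1

1


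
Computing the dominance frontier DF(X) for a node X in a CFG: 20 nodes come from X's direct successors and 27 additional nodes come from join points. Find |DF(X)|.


DF(X) = direct successor contributions + join point contributions
= 20 + 27 = 47

47


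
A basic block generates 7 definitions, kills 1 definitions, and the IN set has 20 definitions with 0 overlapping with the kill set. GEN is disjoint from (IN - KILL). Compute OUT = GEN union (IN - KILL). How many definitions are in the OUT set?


IN - KILL: 20 - 0 = 20 surviving definitions
OUT = GEN + surviving = 7 + 20 = 27

27


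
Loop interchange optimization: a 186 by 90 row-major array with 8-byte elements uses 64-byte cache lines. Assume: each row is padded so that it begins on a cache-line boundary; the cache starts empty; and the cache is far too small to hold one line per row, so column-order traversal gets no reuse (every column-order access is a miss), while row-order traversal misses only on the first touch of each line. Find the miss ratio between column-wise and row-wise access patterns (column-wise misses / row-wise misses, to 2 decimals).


Each row occupies 90 * 8 = 720 bytes and starts on a line boundary, so it spans ceil(720 / 64) = 12 cache lines.
Row-major traversal misses (one per line touched): 186 * ceil(90 * 8 / 64) = 2232
Column-major traversal misses (no reuse, every access misses): 186 * 90 = 16740
Ratio = 16740 / 2232 = 7.5

7.5


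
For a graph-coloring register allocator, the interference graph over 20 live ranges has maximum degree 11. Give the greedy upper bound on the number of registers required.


Greedy coloring never needs more than (max_degree + 1) colors: when coloring a vertex, at most max_degree neighbors are already colored.
Upper bound = 11 + 1 = 12

12


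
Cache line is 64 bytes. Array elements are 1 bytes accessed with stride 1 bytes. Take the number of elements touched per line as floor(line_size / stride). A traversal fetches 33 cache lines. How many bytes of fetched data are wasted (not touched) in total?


Elements per line = floor(64 / 1) = 64
Bytes used per line = 64 * 1 = 64
Wasted per line = 64 - 64 = 0
Total wasted = 0 * 33 = 0

0


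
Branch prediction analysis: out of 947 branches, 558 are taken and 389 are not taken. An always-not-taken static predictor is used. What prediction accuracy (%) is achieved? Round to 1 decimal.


Predictor: always-not-taken
Correct predictions = 389
Accuracy = 389 / 947 * 100 = 41.1%

41.1


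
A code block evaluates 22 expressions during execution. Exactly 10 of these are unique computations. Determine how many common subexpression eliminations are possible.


CSE count = total expressions - unique expressions
= 22 - 10 = 12

12


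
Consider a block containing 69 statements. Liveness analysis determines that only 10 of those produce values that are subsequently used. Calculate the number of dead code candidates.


Dead code = total statements - live definitions
= 69 - 10 = 59

59


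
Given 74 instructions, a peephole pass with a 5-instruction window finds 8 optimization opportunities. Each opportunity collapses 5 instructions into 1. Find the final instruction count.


Each match removes 4 instructions.
Total removed = 8 * 4 = 32
Remaining = 74 - 32 = 42

42


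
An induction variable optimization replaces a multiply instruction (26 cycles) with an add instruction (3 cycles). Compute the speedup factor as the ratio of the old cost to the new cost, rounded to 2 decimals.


Ratio = mult_cost / add_cost = 26 / 3 = 8.67

8.67


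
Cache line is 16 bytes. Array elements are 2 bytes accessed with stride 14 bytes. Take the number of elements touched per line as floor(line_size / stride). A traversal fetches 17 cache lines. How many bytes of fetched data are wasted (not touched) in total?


Elements per line = floor(16 / 14) = 1
Bytes used per line = 1 * 2 = 2
Wasted per line = 16 - 2 = 14
Total wasted = 14 * 17 = 238

238


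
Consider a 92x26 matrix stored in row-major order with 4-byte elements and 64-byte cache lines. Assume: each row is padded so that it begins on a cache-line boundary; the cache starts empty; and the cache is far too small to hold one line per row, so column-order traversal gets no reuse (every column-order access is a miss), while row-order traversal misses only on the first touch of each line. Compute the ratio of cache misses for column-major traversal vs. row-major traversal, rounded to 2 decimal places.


Each row occupies 26 * 4 = 104 bytes and starts on a line boundary, so it spans ceil(104 / 64) = 2 cache lines.
Row-major traversal misses (one per line touched): 92 * ceil(26 * 4 / 64) = 184
Column-major traversal misses (no reuse, every access misses): 92 * 26 = 2392
Ratio = 2392 / 184 = 13.0

13.0


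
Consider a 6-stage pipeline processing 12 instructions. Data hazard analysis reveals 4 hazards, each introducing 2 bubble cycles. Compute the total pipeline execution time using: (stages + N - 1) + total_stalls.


Base cycles = 6 + 12 - 1 = 17
Total stalls = 4 * 2 = 8
Total = 17 + 8 = 25

25


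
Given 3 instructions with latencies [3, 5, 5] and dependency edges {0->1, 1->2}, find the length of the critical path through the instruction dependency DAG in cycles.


Compute longest path through dependency graph: dist(Ik) = max over predecessors of dist + latency(Ik).
dist(I0) = latency 3 = 3
dist(I1) = dist(I0) + 5 = 3 + 5 = 8
dist(I2) = dist(I1) + 5 = 8 + 5 = 13
Critical path = max dist = 13

13


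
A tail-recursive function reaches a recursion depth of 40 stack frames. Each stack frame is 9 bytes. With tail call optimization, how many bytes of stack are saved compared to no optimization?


Without TCO: 40 * 9 = 360 bytes
With TCO: reuse 1 frame = 9 bytes
Savings = 360 - 9 = 351

351


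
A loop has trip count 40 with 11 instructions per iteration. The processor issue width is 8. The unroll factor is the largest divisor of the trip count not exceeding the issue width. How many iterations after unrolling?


Largest divisor of 40 <= 8 is 8
New iterations = 40 / 8 = 5

5


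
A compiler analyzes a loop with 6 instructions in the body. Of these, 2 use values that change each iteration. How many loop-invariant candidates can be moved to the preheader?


Invariant candidates = total - loop-dependent
= 6 - 2 = 4

4


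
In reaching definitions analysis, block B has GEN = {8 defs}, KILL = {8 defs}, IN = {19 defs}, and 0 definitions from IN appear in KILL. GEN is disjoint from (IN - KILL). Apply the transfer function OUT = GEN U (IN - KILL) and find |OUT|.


IN - KILL: 19 - 0 = 19 surviving definitions
OUT = GEN + surviving = 8 + 19 = 27

27


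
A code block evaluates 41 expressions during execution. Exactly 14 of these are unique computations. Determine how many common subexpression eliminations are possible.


CSE count = total expressions - unique expressions
= 41 - 14 = 27

27


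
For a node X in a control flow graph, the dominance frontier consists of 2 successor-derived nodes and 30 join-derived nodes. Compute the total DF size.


DF(X) = direct successor contributions + join point contributions
= 2 + 30 = 32

32


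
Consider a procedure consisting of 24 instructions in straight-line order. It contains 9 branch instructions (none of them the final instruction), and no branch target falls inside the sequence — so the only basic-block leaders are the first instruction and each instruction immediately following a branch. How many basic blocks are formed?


With no in-sequence branch targets, the leaders are the first instruction plus the instruction after each branch.
Number of basic blocks = branches + 1
= 9 + 1 = 10

10


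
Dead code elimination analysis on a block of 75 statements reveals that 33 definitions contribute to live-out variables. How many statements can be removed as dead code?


Dead code = total statements - live definitions
= 75 - 33 = 42

42


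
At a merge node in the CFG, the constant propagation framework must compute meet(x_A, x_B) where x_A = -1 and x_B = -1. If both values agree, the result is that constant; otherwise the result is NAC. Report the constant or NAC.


Meet operation: if both paths give the same constant, result is that constant; if they differ, result is NAC (not-a-constant).
Path A: -1, Path B: -1 -> equal
Result: constant -> -1

-1


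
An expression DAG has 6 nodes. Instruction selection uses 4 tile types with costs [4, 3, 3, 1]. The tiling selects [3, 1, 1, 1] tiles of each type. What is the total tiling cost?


Total cost = sum(count_i * cost_i)
= 3*4 + 1*3 + 1*3 + 1*1
= 19

19


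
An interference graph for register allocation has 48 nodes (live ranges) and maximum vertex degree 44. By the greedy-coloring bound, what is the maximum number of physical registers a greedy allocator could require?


Greedy coloring never needs more than (max_degree + 1) colors: when coloring a vertex, at most max_degree neighbors are already colored.
Upper bound = 44 + 1 = 45

45


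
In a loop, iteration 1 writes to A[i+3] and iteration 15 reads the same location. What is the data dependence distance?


Distance = read iteration - write iteration
= 15 - 1 = 14

14


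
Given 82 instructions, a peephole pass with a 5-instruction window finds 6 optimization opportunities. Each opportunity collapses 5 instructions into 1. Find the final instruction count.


Each match removes 4 instructions.
Total removed = 6 * 4 = 24
Remaining = 82 - 24 = 58

58


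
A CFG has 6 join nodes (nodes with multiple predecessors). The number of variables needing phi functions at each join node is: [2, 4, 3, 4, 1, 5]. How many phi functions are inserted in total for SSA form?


Total phi functions = sum of phi functions at each join node
= 2 + 4 + 3 + 4 + 1 + 5 = 19

19


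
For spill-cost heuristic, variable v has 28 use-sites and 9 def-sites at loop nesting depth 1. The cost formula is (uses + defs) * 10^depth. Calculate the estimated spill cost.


uses + defs = 28 + 9 = 37
10^1 = 10
Spill cost = 37 * 10 = 370

370


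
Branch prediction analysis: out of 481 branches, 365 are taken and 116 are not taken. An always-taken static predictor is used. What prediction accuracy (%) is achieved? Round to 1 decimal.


Predictor: always-taken
Correct predictions = 365
Accuracy = 365 / 481 * 100 = 75.9%

75.9


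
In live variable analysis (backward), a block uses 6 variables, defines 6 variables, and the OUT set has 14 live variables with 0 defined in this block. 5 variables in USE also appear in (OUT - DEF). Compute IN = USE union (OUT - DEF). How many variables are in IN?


OUT - DEF: 14 - 0 = 14
|IN| = |USE| + |OUT - DEF| - |USE ∩ (OUT - DEF)| = 6 + 14 - 5 = 15

15


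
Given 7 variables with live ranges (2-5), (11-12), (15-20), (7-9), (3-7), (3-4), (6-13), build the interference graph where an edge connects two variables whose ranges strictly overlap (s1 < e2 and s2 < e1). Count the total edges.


Check all pairs for overlapping intervals.
Two intervals (s1,e1) and (s2,e2) overlap if s1 < e2 and s2 < e1.
v0 (2-5) vs v1..v6: overlaps v4, v5 -> 2
v1 (11-12) vs v2..v6: overlaps v6 -> 1
v2 (15-20) vs v3..v6: overlaps none -> 0
v3 (7-9) vs v4..v6: overlaps v6 -> 1
v4 (3-7) vs v5..v6: overlaps v5, v6 -> 2
v5 (3-4) vs v6: overlaps none -> 0
Total overlapping pairs = 2 + 1 + 0 + 1 + 2 + 0 = 6

6


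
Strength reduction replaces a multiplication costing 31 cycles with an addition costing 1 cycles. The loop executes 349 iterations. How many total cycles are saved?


Per-iteration saving = 31 - 1 = 30
Total saved = 349 * 30 = 10470

10470


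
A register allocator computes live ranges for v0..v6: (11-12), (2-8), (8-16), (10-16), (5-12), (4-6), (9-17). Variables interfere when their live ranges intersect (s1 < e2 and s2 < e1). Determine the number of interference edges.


Check all pairs for overlapping intervals.
Two intervals (s1,e1) and (s2,e2) overlap if s1 < e2 and s2 < e1.
v0 (11-12) vs v1..v6: overlaps v2, v3, v4, v6 -> 4
v1 (2-8) vs v2..v6: overlaps v4, v5 -> 2
v2 (8-16) vs v3..v6: overlaps v3, v4, v6 -> 3
v3 (10-16) vs v4..v6: overlaps v4, v6 -> 2
v4 (5-12) vs v5..v6: overlaps v5, v6 -> 2
v5 (4-6) vs v6: overlaps none -> 0
Total overlapping pairs = 4 + 2 + 3 + 2 + 2 + 0 = 13

13


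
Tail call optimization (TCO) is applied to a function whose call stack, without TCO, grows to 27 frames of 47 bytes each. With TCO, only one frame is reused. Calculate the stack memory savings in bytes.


Without TCO: 27 * 47 = 1269 bytes
With TCO: reuse 1 frame = 47 bytes
Savings = 1269 - 47 = 1222

1222


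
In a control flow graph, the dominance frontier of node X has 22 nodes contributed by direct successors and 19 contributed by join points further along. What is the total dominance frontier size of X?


DF(X) = direct successor contributions + join point contributions
= 22 + 19 = 41

41


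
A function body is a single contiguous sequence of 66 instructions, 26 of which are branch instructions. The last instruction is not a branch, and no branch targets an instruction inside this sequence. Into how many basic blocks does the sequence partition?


With no in-sequence branch targets, the leaders are the first instruction plus the instruction after each branch.
Number of basic blocks = branches + 1
= 26 + 1 = 27

27


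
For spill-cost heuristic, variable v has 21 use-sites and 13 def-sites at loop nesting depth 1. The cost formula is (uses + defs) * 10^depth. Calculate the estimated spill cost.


uses + defs = 21 + 13 = 34
10^1 = 10
Spill cost = 34 * 10 = 340

340


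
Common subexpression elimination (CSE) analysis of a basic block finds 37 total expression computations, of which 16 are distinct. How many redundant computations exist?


CSE count = total expressions - unique expressions
= 37 - 16 = 21

21


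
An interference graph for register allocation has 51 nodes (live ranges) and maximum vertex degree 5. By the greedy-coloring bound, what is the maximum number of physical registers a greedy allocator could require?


Greedy coloring never needs more than (max_degree + 1) colors: when coloring a vertex, at most max_degree neighbors are already colored.
Upper bound = 5 + 1 = 6

6


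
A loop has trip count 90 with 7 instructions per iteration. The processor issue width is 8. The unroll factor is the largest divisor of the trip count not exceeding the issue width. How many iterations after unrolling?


Largest divisor of 90 <= 8 is 6
New iterations = 90 / 6 = 15

15


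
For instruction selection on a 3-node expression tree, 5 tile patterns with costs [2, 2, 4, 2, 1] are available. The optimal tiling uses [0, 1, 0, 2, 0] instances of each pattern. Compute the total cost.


Total cost = sum(count_i * cost_i)
= 0*2 + 1*2 + 0*4 + 2*2 + 0*1
= 6

6


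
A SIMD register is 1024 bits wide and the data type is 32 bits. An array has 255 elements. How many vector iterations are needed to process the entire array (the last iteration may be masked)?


Width = 1024 / 32 = 32 elements per vector op
Iterations = ceil(255 / 32) = 8

8


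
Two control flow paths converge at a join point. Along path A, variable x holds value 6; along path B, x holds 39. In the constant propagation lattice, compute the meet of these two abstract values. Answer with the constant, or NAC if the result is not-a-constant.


Meet operation: if both paths give the same constant, result is that constant; if they differ, result is NAC (not-a-constant).
Path A: 6, Path B: 39 -> differ
Result: not-a-constant -> NAC

NAC


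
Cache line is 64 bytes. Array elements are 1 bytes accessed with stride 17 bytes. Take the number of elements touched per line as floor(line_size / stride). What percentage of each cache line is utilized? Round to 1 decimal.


Elements per cache line = floor(64 / 17) = 3
Bytes used = 3 * 1 = 3
Utilization = 3 / 64 * 100 = 4.7%

4.7


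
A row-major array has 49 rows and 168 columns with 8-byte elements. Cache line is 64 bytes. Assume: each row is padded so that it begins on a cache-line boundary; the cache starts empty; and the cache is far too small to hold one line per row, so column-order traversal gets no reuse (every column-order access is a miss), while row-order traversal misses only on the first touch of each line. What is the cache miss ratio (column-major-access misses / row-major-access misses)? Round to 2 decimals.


Each row occupies 168 * 8 = 1344 bytes and starts on a line boundary, so it spans ceil(1344 / 64) = 21 cache lines.
Row-major traversal misses (one per line touched): 49 * ceil(168 * 8 / 64) = 1029
Column-major traversal misses (no reuse, every access misses): 49 * 168 = 8232
Ratio = 8232 / 1029 = 8.0

8.0


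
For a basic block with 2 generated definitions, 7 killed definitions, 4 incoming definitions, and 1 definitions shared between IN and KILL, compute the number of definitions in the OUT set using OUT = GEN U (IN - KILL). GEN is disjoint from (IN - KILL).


IN - KILL: 4 - 1 = 3 surviving definitions
OUT = GEN + surviving = 2 + 3 = 5

5


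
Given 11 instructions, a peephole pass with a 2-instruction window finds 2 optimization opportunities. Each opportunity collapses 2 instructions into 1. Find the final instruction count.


Each match removes 1 instructions.
Total removed = 2 * 1 = 2
Remaining = 11 - 2 = 9

9


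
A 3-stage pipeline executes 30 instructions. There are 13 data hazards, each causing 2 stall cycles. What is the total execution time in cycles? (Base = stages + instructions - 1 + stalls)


Base cycles = 3 + 30 - 1 = 32
Total stalls = 13 * 2 = 26
Total = 32 + 26 = 58

58


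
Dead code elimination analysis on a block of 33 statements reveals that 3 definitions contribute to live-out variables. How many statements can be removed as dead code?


Dead code = total statements - live definitions
= 33 - 3 = 30

30


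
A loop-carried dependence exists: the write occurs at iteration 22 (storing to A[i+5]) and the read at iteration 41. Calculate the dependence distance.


Distance = read iteration - write iteration
= 41 - 22 = 19

19


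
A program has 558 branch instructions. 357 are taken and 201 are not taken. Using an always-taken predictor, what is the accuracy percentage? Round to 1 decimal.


Predictor: always-taken
Correct predictions = 357
Accuracy = 357 / 558 * 100 = 64.0%

64.0


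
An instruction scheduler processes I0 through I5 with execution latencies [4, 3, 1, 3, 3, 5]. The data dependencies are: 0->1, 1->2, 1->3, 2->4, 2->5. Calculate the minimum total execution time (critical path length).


Compute longest path through dependency graph: dist(Ik) = max over predecessors of dist + latency(Ik).
dist(I0) = latency 4 = 4
dist(I1) = dist(I0) + 3 = 4 + 3 = 7
dist(I2) = dist(I1) + 1 = 7 + 1 = 8
dist(I3) = dist(I1) + 3 = 7 + 3 = 10
dist(I4) = dist(I2) + 3 = 8 + 3 = 11
dist(I5) = dist(I2) + 5 = 8 + 5 = 13
Critical path = max dist = 13

13


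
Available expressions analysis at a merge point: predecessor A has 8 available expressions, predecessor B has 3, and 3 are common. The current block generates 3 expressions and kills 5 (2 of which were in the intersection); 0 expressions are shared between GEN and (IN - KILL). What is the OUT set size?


IN = intersection of predecessors = 3
IN - KILL = 3 - 2 = 1
|OUT| = |GEN| + |IN - KILL| - |GEN ∩ (IN - KILL)| = 3 + 1 - 0 = 4

4
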